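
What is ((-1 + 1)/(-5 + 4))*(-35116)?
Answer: 0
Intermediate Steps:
((-1 + 1)/(-5 + 4))*(-35116) = (0/(-1))*(-35116) = (0*(-1))*(-35116) = 0*(-35116) = 0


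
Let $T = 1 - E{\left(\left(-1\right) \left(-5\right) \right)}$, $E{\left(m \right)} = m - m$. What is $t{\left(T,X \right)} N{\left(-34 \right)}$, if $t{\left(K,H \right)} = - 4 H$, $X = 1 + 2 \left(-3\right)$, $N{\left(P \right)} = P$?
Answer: $-680$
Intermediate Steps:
$E{\left(m \right)} = 0$
$X = -5$ ($X = 1 - 6 = -5$)
$T = 1$ ($T = 1 - 0 = 1 + 0 = 1$)
$t{\left(T,X \right)} N{\left(-34 \right)} = \left(-4\right) \left(-5\right) \left(-34\right) = 20 \left(-34\right) = -680$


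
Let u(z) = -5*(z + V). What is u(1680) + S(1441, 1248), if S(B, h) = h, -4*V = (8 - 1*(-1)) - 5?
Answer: -7147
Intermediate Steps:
V = -1 (V = -((8 - 1*(-1)) - 5)/4 = -((8 + 1) - 5)/4 = -(9 - 5)/4 = -¼*4 = -1)
u(z) = 5 - 5*z (u(z) = -5*(z - 1) = -5*(-1 + z) = 5 - 5*z)
u(1680) + S(1441, 1248) = (5 - 5*1680) + 1248 = (5 - 8400) + 1248 = -8395 + 1248 = -7147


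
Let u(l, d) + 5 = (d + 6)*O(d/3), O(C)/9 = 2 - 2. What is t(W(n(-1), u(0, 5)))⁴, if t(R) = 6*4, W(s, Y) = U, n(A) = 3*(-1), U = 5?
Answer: 331776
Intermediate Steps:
O(C) = 0 (O(C) = 9*(2 - 2) = 9*0 = 0)
u(l, d) = -5 (u(l, d) = -5 + (d + 6)*0 = -5 + (6 + d)*0 = -5 + 0 = -5)
n(A) = -3
W(s, Y) = 5
t(R) = 24
t(W(n(-1), u(0, 5)))⁴ = 24⁴ = 331776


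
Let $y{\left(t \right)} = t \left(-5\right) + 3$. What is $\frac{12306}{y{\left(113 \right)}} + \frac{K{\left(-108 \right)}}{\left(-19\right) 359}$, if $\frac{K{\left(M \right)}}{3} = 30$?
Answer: $- \frac{41994903}{1916701} \approx -21.91$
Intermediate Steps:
$K{\left(M \right)} = 90$ ($K{\left(M \right)} = 3 \cdot 30 = 90$)
$y{\left(t \right)} = 3 - 5 t$ ($y{\left(t \right)} = - 5 t + 3 = 3 - 5 t$)
$\frac{12306}{y{\left(113 \right)}} + \frac{K{\left(-108 \right)}}{\left(-19\right) 359} = \frac{12306}{3 - 565} + \frac{90}{\left(-19\right) 359} = \frac{12306}{3 - 565} + \frac{90}{-6821} = \frac{12306}{-562} + 90 \left(- \frac{1}{6821}\right) = 12306 \left(- \frac{1}{562}\right) - \frac{90}{6821} = - \frac{6153}{281} - \frac{90}{6821} = - \frac{41994903}{1916701}$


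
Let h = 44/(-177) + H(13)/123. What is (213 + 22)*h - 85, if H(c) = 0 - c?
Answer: -407010/2419 ≈ -168.26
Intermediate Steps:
H(c) = -c
h = -857/2419 (h = 44/(-177) - 1*13/123 = 44*(-1/177) - 13*1/123 = -44/177 - 13/123 = -857/2419 ≈ -0.35428)
(213 + 22)*h - 85 = (213 + 22)*(-857/2419) - 85 = 235*(-857/2419) - 85 = -201395/2419 - 85 = -407010/2419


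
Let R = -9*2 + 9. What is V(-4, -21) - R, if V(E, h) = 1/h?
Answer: 188/21 ≈ 8.9524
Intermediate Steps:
R = -9 (R = -18 + 9 = -9)
V(-4, -21) - R = 1/(-21) - 1*(-9) = -1/21 + 9 = 188/21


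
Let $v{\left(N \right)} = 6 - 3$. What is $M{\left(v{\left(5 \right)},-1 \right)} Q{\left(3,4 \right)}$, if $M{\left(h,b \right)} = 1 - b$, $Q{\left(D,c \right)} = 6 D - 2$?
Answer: $32$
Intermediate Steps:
$v{\left(N \right)} = 3$ ($v{\left(N \right)} = 6 - 3 = 3$)
$Q{\left(D,c \right)} = -2 + 6 D$
$M{\left(v{\left(5 \right)},-1 \right)} Q{\left(3,4 \right)} = \left(1 - -1\right) \left(-2 + 6 \cdot 3\right) = \left(1 + 1\right) \left(-2 + 18\right) = 2 \cdot 16 = 32$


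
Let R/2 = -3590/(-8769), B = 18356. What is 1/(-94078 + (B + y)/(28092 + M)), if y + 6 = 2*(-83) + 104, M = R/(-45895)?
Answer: -282642920807/26590296702052760 ≈ -1.0630e-5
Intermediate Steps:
R = 7180/8769 (R = 2*(-3590/(-8769)) = 2*(-3590*(-1/8769)) = 2*(3590/8769) = 7180/8769 ≈ 0.81879)
M = -1436/80490651 (M = (7180/8769)/(-45895) = (7180/8769)*(-1/45895) = -1436/80490651 ≈ -1.7841e-5)
y = -68 (y = -6 + (2*(-83) + 104) = -6 + (-166 + 104) = -6 - 62 = -68)
1/(-94078 + (B + y)/(28092 + M)) = 1/(-94078 + (18356 - 68)/(28092 - 1436/80490651)) = 1/(-94078 + 18288/(2261143366456/80490651)) = 1/(-94078 + 18288*(80490651/2261143366456)) = 1/(-94078 + 184001628186/282642920807) = 1/(-26590296702052760/282642920807) = -282642920807/26590296702052760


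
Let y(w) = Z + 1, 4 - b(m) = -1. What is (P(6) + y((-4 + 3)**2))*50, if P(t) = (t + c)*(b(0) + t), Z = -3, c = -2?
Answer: 2100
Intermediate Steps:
b(m) = 5 (b(m) = 4 - 1*(-1) = 4 + 1 = 5)
P(t) = (-2 + t)*(5 + t) (P(t) = (t - 2)*(5 + t) = (-2 + t)*(5 + t))
y(w) = -2 (y(w) = -3 + 1 = -2)
(P(6) + y((-4 + 3)**2))*50 = ((-10 + 6**2 + 3*6) - 2)*50 = ((-10 + 36 + 18) - 2)*50 = (44 - 2)*50 = 42*50 = 2100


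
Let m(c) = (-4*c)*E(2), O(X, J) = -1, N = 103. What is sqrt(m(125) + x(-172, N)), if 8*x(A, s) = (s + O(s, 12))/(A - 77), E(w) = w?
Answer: I*sqrt(27557411)/166 ≈ 31.624*I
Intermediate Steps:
x(A, s) = (-1 + s)/(8*(-77 + A)) (x(A, s) = ((s - 1)/(A - 77))/8 = ((-1 + s)/(-77 + A))/8 = (-1 + s)/(8*(-77 + A)))
m(c) = -8*c (m(c) = -4*c*2 = -8*c)
sqrt(m(125) + x(-172, N)) = sqrt(-8*125 + (-1 + 103)/(8*(-77 - 172))) = sqrt(-1000 + (1/8)*102/(-249)) = sqrt(-1000 + (1/8)*(-1/249)*102) = sqrt(-1000 - 17/332) = sqrt(-332017/332) = I*sqrt(27557411)/166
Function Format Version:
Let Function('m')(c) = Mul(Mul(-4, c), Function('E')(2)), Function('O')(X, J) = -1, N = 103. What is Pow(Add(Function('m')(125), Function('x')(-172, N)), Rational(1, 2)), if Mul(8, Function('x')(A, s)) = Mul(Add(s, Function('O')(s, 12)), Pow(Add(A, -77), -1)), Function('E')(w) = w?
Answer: Mul(Rational(1, 166), I, Pow(27557411, Rational(1, 2))) ≈ Mul(31.624, I)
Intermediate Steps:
Function('x')(A, s) = Mul(Rational(1, 8), Pow(Add(-77, A), -1), Add(-1, s)) (Function('x')(A, s) = Mul(Rational(1, 8), Mul(Add(s, -1), Pow(Add(A, -77), -1))) = Mul(Rational(1, 8), Mul(Add(-1, s), Pow(Add(-77, A), -1))) = Mul(Rational(1, 8), Mul(Pow(Add(-77, A), -1), Add(-1, s))) = Mul(Rational(1, 8), Pow(Add(-77, A), -1), Add(-1, s)))
Function('m')(c) = Mul(-8, c) (Function('m')(c) = Mul(Mul(-4, c), 2) = Mul(-8, c))
Pow(Add(Function('m')(125), Function('x')(-172, N)), Rational(1, 2)) = Pow(Add(Mul(-8, 125), Mul(Rational(1, 8), Pow(Add(-77, -172), -1), Add(-1, 103))), Rational(1, 2)) = Pow(Add(-1000, Mul(Rational(1, 8), Pow(-249, -1), 102)), Rational(1, 2)) = Pow(Add(-1000, Mul(Rational(1, 8), Rational(-1, 249), 102)), Rational(1, 2)) = Pow(Add(-1000, Rational(-17, 332)), Rational(1, 2)) = Pow(Rational(-332017, 332), Rational(1, 2)) = Mul(Rational(1, 166), I, Pow(27557411, Rational(1, 2)))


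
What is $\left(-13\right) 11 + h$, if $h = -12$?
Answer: $-155$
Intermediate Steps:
$\left(-13\right) 11 + h = \left(-13\right) 11 - 12 = -143 - 12 = -155$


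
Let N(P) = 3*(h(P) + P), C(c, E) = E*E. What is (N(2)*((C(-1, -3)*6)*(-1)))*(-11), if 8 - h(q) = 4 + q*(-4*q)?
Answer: 39204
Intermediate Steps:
h(q) = 4 + 4*q² (h(q) = 8 - (4 + q*(-4*q)) = 8 - (4 - 4*q²) = 8 + (-4 + 4*q²) = 4 + 4*q²)
C(c, E) = E²
N(P) = 12 + 3*P + 12*P² (N(P) = 3*((4 + 4*P²) + P) = 3*(4 + P + 4*P²) = 12 + 3*P + 12*P²)
(N(2)*((C(-1, -3)*6)*(-1)))*(-11) = ((12 + 3*2 + 12*2²)*(((-3)²*6)*(-1)))*(-11) = ((12 + 6 + 12*4)*((9*6)*(-1)))*(-11) = ((12 + 6 + 48)*(54*(-1)))*(-11) = (66*(-54))*(-11) = -3564*(-11) = 39204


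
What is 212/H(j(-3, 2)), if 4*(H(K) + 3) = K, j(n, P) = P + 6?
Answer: -212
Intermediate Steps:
j(n, P) = 6 + P
H(K) = -3 + K/4
212/H(j(-3, 2)) = 212/(-3 + (6 + 2)/4) = 212/(-3 + (¼)*8) = 212/(-3 + 2) = 212/(-1) = 212*(-1) = -212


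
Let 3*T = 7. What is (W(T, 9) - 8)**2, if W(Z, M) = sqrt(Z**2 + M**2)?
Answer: (24 - sqrt(778))**2/9 ≈ 1.6836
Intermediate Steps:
T = 7/3 (T = (1/3)*7 = 7/3 ≈ 2.3333)
W(Z, M) = sqrt(M**2 + Z**2)
(W(T, 9) - 8)**2 = (sqrt(9**2 + (7/3)**2) - 8)**2 = (sqrt(81 + 49/9) - 8)**2 = (sqrt(778/9) - 8)**2 = (sqrt(778)/3 - 8)**2 = (-8 + sqrt(778)/3)**2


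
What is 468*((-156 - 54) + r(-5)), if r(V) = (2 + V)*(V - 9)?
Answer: -78624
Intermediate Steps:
r(V) = (-9 + V)*(2 + V) (r(V) = (2 + V)*(-9 + V) = (-9 + V)*(2 + V))
468*((-156 - 54) + r(-5)) = 468*((-156 - 54) + (-18 + (-5)² - 7*(-5))) = 468*(-210 + (-18 + 25 + 35)) = 468*(-210 + 42) = 468*(-168) = -78624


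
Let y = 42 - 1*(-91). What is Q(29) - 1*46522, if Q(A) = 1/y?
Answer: -6187425/133 ≈ -46522.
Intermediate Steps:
y = 133 (y = 42 + 91 = 133)
Q(A) = 1/133
Q(29) - 1*46522 = 1/133 - 1*46522 = 1/133 - 46522 = -6187425/133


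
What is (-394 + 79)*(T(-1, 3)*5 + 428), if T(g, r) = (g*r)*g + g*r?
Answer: -134820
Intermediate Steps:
T(g, r) = g*r + r*g**2 (T(g, r) = r*g**2 + g*r = g*r + r*g**2)
(-394 + 79)*(T(-1, 3)*5 + 428) = (-394 + 79)*(-1*3*(1 - 1)*5 + 428) = -315*(-1*3*0*5 + 428) = -315*(0*5 + 428) = -315*(0 + 428) = -315*428 = -134820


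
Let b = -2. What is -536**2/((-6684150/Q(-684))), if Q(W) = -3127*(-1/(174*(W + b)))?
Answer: -112296824/99730860075 ≈ -0.0011260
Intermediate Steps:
Q(W) = -3127/(348 - 174*W) (Q(W) = -3127*(-1/(174*(W - 2))) = -3127*(-1/(174*(-2 + W))) = -3127/(348 - 174*W))
-536**2/((-6684150/Q(-684))) = -536**2/((-6684150/(3127/(174*(-2 - 684))))) = -287296/((-6684150/((3127/174)/(-686)))) = -287296/((-6684150/((3127/174)*(-1/686)))) = -287296/((-6684150/(-3127/119364))) = -287296/((-6684150*(-119364/3127))) = -287296/797846880600/3127 = -287296*3127/797846880600 = -1*112296824/99730860075 = -112296824/99730860075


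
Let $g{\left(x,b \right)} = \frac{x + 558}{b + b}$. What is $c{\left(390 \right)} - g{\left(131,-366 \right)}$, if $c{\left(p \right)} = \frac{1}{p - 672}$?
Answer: $\frac{32261}{34404} \approx 0.93771$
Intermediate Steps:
$g{\left(x,b \right)} = \frac{558 + x}{2 b}$
$c{\left(p \right)} = \frac{1}{-672 + p}$
$c{\left(390 \right)} - g{\left(131,-366 \right)} = \frac{1}{-672 + 390} - \frac{558 + 131}{2 \left(-366\right)} = \frac{1}{-282} - \frac{1}{2} \left(- \frac{1}{366}\right) 689 = - \frac{1}{282} - - \frac{689}{732} = - \frac{1}{282} + \frac{689}{732} = \frac{32261}{34404}$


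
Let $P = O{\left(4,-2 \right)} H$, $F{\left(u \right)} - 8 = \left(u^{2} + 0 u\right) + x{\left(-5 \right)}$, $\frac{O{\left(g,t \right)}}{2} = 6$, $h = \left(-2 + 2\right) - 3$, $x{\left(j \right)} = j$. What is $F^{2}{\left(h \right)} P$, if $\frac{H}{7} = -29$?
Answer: $-350784$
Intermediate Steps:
$H = -203$ ($H = 7 \left(-29\right) = -203$)
$h = -3$ ($h = 0 - 3 = -3$)
$O{\left(g,t \right)} = 12$ ($O{\left(g,t \right)} = 2 \cdot 6 = 12$)
$F{\left(u \right)} = 3 + u^{2}$ ($F{\left(u \right)} = 8 + \left(\left(u^{2} + 0 u\right) - 5\right) = 8 + \left(\left(u^{2} + 0\right) - 5\right) = 8 + \left(u^{2} - 5\right) = 8 + \left(-5 + u^{2}\right) = 3 + u^{2}$)
$P = -2436$ ($P = 12 \left(-203\right) = -2436$)
$F^{2}{\left(h \right)} P = \left(3 + \left(-3\right)^{2}\right)^{2} \left(-2436\right) = \left(3 + 9\right)^{2} \left(-2436\right) = 12^{2} \left(-2436\right) = 144 \left(-2436\right) = -350784$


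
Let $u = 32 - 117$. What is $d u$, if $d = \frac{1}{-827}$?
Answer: $\frac{85}{827} \approx 0.10278$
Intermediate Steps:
$u = -85$ ($u = 32 - 117 = -85$)
$d = - \frac{1}{827} \approx -0.0012092$
$d u = \left(- \frac{1}{827}\right) \left(-85\right) = \frac{85}{827}$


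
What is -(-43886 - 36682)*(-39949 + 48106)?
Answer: 657193176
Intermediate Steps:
-(-43886 - 36682)*(-39949 + 48106) = -(-80568)*8157 = -1*(-657193176) = 657193176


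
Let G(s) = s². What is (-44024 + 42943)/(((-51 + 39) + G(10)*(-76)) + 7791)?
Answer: -1081/179 ≈ -6.0391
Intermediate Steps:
(-44024 + 42943)/(((-51 + 39) + G(10)*(-76)) + 7791) = (-44024 + 42943)/(((-51 + 39) + 10²*(-76)) + 7791) = -1081/((-12 + 100*(-76)) + 7791) = -1081/((-12 - 7600) + 7791) = -1081/(-7612 + 7791) = -1081/179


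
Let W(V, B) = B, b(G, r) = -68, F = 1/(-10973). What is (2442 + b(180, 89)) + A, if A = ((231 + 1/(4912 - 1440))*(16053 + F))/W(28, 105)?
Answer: 1346201060222/35717115 ≈ 37691.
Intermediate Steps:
F = -1/10973 ≈ -9.1133e-5
A = 1261408629212/35717115 (A = ((231 + 1/(4912 - 1440))*(16053 - 1/10973))/105 = ((231 + 1/3472)*(176149568/10973))*(1/105) = ((802033/3472)*(176149568/10973))*(1/105) = (1261408629212/340163)*(1/105) = 1261408629212/35717115 ≈ 35317.)
(2442 + b(180, 89)) + A = (2442 - 68) + 1261408629212/35717115 = 2374 + 1261408629212/35717115 = 1346201060222/35717115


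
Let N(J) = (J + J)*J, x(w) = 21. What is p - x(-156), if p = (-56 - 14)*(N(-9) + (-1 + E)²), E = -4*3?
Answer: -23191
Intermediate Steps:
N(J) = 2*J² (N(J) = (2*J)*J = 2*J²)
E = -12
p = -23170 (p = (-56 - 14)*(2*(-9)² + (-1 - 12)²) = -70*(2*81 + (-13)²) = -70*(162 + 169) = -70*331 = -23170)
p - x(-156) = -23170 - 1*21 = -23170 - 21 = -23191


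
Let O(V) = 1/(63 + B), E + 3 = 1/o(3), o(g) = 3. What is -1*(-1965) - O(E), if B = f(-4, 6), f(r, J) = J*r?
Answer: 76634/39 ≈ 1965.0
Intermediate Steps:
E = -8/3 (E = -3 + 1/3 = -3 + ⅓ = -8/3 ≈ -2.6667)
B = -24 (B = 6*(-4) = -24)
O(V) = 1/39 (O(V) = 1/(63 - 24) = 1/39)
-1*(-1965) - O(E) = -1*(-1965) - 1*1/39 = 1965 - 1/39 = 76634/39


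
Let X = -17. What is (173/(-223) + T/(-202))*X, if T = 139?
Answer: 1121031/45046 ≈ 24.886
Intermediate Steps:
(173/(-223) + T/(-202))*X = (173/(-223) + 139/(-202))*(-17) = (173*(-1/223) + 139*(-1/202))*(-17) = (-173/223 - 139/202)*(-17) = -65943/45046*(-17) = 1121031/45046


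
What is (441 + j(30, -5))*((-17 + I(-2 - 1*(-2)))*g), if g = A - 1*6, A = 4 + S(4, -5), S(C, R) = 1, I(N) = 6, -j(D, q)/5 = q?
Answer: 5126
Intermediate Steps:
j(D, q) = -5*q
A = 5 (A = 4 + 1 = 5)
g = -1 (g = 5 - 1*6 = 5 - 6 = -1)
(441 + j(30, -5))*((-17 + I(-2 - 1*(-2)))*g) = (441 - 5*(-5))*((-17 + 6)*(-1)) = (441 + 25)*(-11*(-1)) = 466*11 = 5126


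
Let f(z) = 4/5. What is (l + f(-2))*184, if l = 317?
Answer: 292376/5 ≈ 58475.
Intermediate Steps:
f(z) = 4/5 (f(z) = 4*(1/5) = 4/5)
(l + f(-2))*184 = (317 + 4/5)*184 = (1589/5)*184 = 292376/5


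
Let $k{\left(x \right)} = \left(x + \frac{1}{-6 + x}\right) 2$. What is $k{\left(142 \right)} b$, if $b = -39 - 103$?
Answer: $- \frac{1371223}{34} \approx -40330.0$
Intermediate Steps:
$k{\left(x \right)} = 2 x + \frac{2}{-6 + x}$
$b = -142$
$k{\left(142 \right)} b = \frac{2 \left(1 + 142^{2} - 852\right)}{-6 + 142} \left(-142\right) = \frac{2 \left(1 + 20164 - 852\right)}{136} \left(-142\right) = 2 \cdot \frac{1}{136} \cdot 19313 \left(-142\right) = \frac{19313}{68} \left(-142\right) = - \frac{1371223}{34}$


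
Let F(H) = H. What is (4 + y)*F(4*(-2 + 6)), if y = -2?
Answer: 32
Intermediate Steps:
(4 + y)*F(4*(-2 + 6)) = (4 - 2)*(4*(-2 + 6)) = 2*(4*4) = 2*16 = 32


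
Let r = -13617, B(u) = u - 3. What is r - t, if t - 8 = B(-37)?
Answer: -13585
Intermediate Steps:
B(u) = -3 + u
t = -32 (t = 8 + (-3 - 37) = 8 - 40 = -32)
r - t = -13617 - 1*(-32) = -13617 + 32 = -13585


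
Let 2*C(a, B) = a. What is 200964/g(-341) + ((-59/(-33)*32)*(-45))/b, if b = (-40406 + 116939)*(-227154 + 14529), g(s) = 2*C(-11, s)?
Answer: -218016855483212/11933408025 ≈ -18269.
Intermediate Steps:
C(a, B) = a/2
g(s) = -11 (g(s) = 2*((½)*(-11)) = 2*(-11/2) = -11)
b = -16272829125 (b = 76533*(-212625) = -16272829125)
200964/g(-341) + ((-59/(-33)*32)*(-45))/b = 200964/(-11) + ((-59/(-33)*32)*(-45))/(-16272829125) = 200964*(-1/11) + ((-59*(-1/33)*32)*(-45))*(-1/16272829125) = -200964/11 + (((59/33)*32)*(-45))*(-1/16272829125) = -200964/11 + ((1888/33)*(-45))*(-1/16272829125) = -200964/11 - 28320/11*(-1/16272829125) = -200964/11 + 1888/11933408025 = -218016855483212/11933408025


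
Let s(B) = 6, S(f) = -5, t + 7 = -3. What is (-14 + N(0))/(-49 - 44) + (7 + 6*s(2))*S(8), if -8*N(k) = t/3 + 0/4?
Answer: -239777/1116 ≈ -214.85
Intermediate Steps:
t = -10 (t = -7 - 3 = -10)
N(k) = 5/12 (N(k) = -(-10/3 + 0/4)/8 = -(-10*1/3 + 0*(1/4))/8 = -(-10/3 + 0)/8 = -1/8*(-10/3) = 5/12)
(-14 + N(0))/(-49 - 44) + (7 + 6*s(2))*S(8) = (-14 + 5/12)/(-49 - 44) + (7 + 6*6)*(-5) = -163/12/(-93) + (7 + 36)*(-5) = -163/12*(-1/93) + 43*(-5) = 163/1116 - 215 = -239777/1116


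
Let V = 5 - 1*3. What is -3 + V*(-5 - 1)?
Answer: -15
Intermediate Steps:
V = 2 (V = 5 - 3 = 2)
-3 + V*(-5 - 1) = -3 + 2*(-5 - 1) = -3 + 2*(-6) = -3 - 12 = -15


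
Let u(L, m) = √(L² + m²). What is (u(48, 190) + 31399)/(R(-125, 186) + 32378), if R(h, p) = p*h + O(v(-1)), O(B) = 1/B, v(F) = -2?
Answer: 62798/18255 + 4*√9601/18255 ≈ 3.4615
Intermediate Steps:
R(h, p) = -½ + h*p (R(h, p) = p*h + 1/(-2) = h*p - ½ = -½ + h*p)
(u(48, 190) + 31399)/(R(-125, 186) + 32378) = (√(48² + 190²) + 31399)/((-½ - 125*186) + 32378) = (√(2304 + 36100) + 31399)/((-½ - 23250) + 32378) = (√38404 + 31399)/(-46501/2 + 32378) = (2*√9601 + 31399)/(18255/2) = (31399 + 2*√9601)*(2/18255) = 62798/18255 + 4*√9601/18255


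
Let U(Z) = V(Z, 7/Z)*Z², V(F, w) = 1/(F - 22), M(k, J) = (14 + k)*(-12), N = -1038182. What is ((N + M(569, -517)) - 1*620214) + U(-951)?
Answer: -1621330817/973 ≈ -1.6663e+6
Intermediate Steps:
M(k, J) = -168 - 12*k
V(F, w) = 1/(-22 + F)
U(Z) = Z²/(-22 + Z)
((N + M(569, -517)) - 1*620214) + U(-951) = ((-1038182 + (-168 - 12*569)) - 1*620214) + (-951)²/(-22 - 951) = ((-1038182 + (-168 - 6828)) - 620214) + 904401/(-973) = ((-1038182 - 6996) - 620214) + 904401*(-1/973) = (-1045178 - 620214) - 904401/973 = -1665392 - 904401/973 = -1621330817/973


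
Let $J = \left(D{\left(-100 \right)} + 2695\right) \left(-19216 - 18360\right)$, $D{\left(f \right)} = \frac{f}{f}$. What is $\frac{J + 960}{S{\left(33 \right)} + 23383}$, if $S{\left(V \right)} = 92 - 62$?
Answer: $- \frac{101303936}{23413} \approx -4326.8$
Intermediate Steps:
$S{\left(V \right)} = 30$
$D{\left(f \right)} = 1$
$J = -101304896$ ($J = \left(1 + 2695\right) \left(-19216 - 18360\right) = 2696 \left(-37576\right) = -101304896$)
$\frac{J + 960}{S{\left(33 \right)} + 23383} = \frac{-101304896 + 960}{30 + 23383} = - \frac{101303936}{23413}$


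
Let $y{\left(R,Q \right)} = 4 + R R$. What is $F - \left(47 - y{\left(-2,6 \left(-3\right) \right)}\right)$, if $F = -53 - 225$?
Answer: $-317$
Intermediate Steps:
$y{\left(R,Q \right)} = 4 + R^{2}$
$F = -278$ ($F = -53 - 225 = -278$)
$F - \left(47 - y{\left(-2,6 \left(-3\right) \right)}\right) = -278 - \left(47 - \left(4 + \left(-2\right)^{2}\right)\right) = -278 - \left(47 - \left(4 + 4\right)\right) = -278 - \left(47 - 8\right) = -278 - 39 = -317$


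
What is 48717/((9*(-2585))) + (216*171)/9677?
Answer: 43097959/25015045 ≈ 1.7229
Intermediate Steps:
48717/((9*(-2585))) + (216*171)/9677 = 48717/(-23265) + 36936*(1/9677) = 48717*(-1/23265) + 36936/9677 = -5413/2585 + 36936/9677 = 43097959/25015045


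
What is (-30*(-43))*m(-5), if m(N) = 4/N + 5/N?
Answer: -2322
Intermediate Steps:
m(N) = 9/N
(-30*(-43))*m(-5) = (-30*(-43))*(9/(-5)) = 1290*(9*(-⅕)) = 1290*(-9/5) = -2322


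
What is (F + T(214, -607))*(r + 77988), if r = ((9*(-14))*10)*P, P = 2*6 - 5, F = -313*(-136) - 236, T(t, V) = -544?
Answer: 2890392384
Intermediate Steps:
F = 42332 (F = 42568 - 236 = 42332)
P = 7 (P = 12 - 5 = 7)
r = -8820 (r = ((9*(-14))*10)*7 = -126*10*7 = -1260*7 = -8820)
(F + T(214, -607))*(r + 77988) = (42332 - 544)*(-8820 + 77988) = 41788*69168 = 2890392384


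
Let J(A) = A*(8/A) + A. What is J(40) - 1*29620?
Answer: -29572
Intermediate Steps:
J(A) = 8 + A
J(40) - 1*29620 = (8 + 40) - 1*29620 = 48 - 29620 = -29572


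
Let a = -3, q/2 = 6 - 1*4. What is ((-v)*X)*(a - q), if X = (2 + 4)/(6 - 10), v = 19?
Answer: -399/2 ≈ -199.50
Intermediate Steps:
q = 4 (q = 2*(6 - 1*4) = 2*(6 - 4) = 2*2 = 4)
X = -3/2 (X = 6/(-4) = 6*(-¼) = -3/2 ≈ -1.5000)
((-v)*X)*(a - q) = (-1*19*(-3/2))*(-3 - 1*4) = (-19*(-3/2))*(-3 - 4) = (57/2)*(-7) = -399/2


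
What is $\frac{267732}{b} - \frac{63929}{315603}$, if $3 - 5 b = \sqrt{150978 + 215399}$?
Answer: $- \frac{322719218953}{28906709976} - \frac{334665 \sqrt{366377}}{91592} \approx -2222.8$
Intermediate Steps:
$b = \frac{3}{5} - \frac{\sqrt{366377}}{5}$ ($b = \frac{3}{5} - \frac{\sqrt{150978 + 215399}}{5} = \frac{3}{5} - \frac{\sqrt{366377}}{5} \approx -120.46$)
$\frac{267732}{b} - \frac{63929}{315603} = \frac{267732}{\frac{3}{5} - \frac{\sqrt{366377}}{5}} - \frac{63929}{315603} = - \frac{63929}{315603} + \frac{267732}{\frac{3}{5} - \frac{\sqrt{366377}}{5}}$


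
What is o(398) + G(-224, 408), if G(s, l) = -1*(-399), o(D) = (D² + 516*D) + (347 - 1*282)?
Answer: 364236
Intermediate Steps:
o(D) = 65 + D² + 516*D (o(D) = (D² + 516*D) + (347 - 282) = (D² + 516*D) + 65 = 65 + D² + 516*D)
G(s, l) = 399
o(398) + G(-224, 408) = (65 + 398² + 516*398) + 399 = (65 + 158404 + 205368) + 399 = 363837 + 399 = 364236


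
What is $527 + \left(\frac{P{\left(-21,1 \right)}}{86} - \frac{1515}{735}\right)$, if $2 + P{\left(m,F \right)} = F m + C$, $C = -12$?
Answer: $\frac{2210377}{4214} \approx 524.53$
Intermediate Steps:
$P{\left(m,F \right)} = -14 + F m$ ($P{\left(m,F \right)} = -2 + \left(F m - 12\right) = -2 + \left(-12 + F m\right) = -14 + F m$)
$527 + \left(\frac{P{\left(-21,1 \right)}}{86} - \frac{1515}{735}\right) = 527 - \left(\frac{101}{49} - \frac{-14 + 1 \left(-21\right)}{86}\right) = 527 - \left(\frac{101}{49} - \left(-14 - 21\right) \frac{1}{86}\right) = 527 - \frac{10401}{4214} = \frac{2210377}{4214}$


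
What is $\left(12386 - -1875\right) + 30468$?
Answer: $44729$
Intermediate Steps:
$\left(12386 - -1875\right) + 30468 = \left(12386 + 1875\right) + 30468 = 14261 + 30468 = 44729$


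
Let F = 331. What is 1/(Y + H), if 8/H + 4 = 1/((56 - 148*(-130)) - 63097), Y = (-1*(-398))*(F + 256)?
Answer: 175205/40932092922 ≈ 4.2804e-6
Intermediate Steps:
Y = 233626 (Y = (-1*(-398))*(331 + 256) = 398*587 = 233626)
H = -350408/175205 (H = 8/(-4 + 1/((56 - 148*(-130)) - 63097)) = 8/(-4 + 1/((56 + 19240) - 63097)) = 8/(-4 + 1/(19296 - 63097)) = 8/(-4 + 1/(-43801)) = 8/(-4 - 1/43801) = 8/(-175205/43801) = 8*(-43801/175205) = -350408/175205 ≈ -2.0000)
1/(Y + H) = 1/(233626 - 350408/175205) = 1/(40932092922/175205) = 175205/40932092922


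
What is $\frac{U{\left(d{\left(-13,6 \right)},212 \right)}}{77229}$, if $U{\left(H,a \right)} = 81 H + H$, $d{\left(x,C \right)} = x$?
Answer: $- \frac{1066}{77229} \approx -0.013803$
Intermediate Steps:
$U{\left(H,a \right)} = 82 H$
$\frac{U{\left(d{\left(-13,6 \right)},212 \right)}}{77229} = \frac{82 \left(-13\right)}{77229} = \left(-1066\right) \frac{1}{77229} = - \frac{1066}{77229}$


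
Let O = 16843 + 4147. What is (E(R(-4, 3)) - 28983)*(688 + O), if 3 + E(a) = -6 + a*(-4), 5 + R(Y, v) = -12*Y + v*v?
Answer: -632997600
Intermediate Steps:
R(Y, v) = -5 + v**2 - 12*Y (R(Y, v) = -5 + (-12*Y + v*v) = -5 + (-12*Y + v**2) = -5 + (v**2 - 12*Y) = -5 + v**2 - 12*Y)
E(a) = -9 - 4*a (E(a) = -3 + (-6 + a*(-4)) = -3 + (-6 - 4*a) = -9 - 4*a)
O = 20990
(E(R(-4, 3)) - 28983)*(688 + O) = ((-9 - 4*(-5 + 3**2 - 12*(-4))) - 28983)*(688 + 20990) = ((-9 - 4*(-5 + 9 + 48)) - 28983)*21678 = ((-9 - 4*52) - 28983)*21678 = ((-9 - 208) - 28983)*21678 = (-217 - 28983)*21678 = -29200*21678 = -632997600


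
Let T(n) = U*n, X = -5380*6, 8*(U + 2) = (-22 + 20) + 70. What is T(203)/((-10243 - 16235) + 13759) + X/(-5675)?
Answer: 23033209/4124590 ≈ 5.5844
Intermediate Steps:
U = 13/2 (U = -2 + ((-22 + 20) + 70)/8 = -2 + (-2 + 70)/8 = -2 + (⅛)*68 = -2 + 17/2 = 13/2 ≈ 6.5000)
X = -32280
T(n) = 13*n/2
T(203)/((-10243 - 16235) + 13759) + X/(-5675) = ((13/2)*203)/((-10243 - 16235) + 13759) - 32280/(-5675) = 2639/(2*(-26478 + 13759)) - 32280*(-1/5675) = (2639/2)/(-12719) + 6456/1135 = (2639/2)*(-1/12719) + 6456/1135 = -377/3634 + 6456/1135 = 23033209/4124590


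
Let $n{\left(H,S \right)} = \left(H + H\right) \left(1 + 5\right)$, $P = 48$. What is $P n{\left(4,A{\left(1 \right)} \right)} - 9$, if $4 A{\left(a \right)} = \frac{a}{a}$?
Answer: $2295$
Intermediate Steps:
$A{\left(a \right)} = \frac{1}{4}$ ($A{\left(a \right)} = \frac{a \frac{1}{a}}{4} = \frac{1}{4} \cdot 1 = \frac{1}{4}$)
$n{\left(H,S \right)} = 12 H$ ($n{\left(H,S \right)} = 2 H 6 = 12 H$)
$P n{\left(4,A{\left(1 \right)} \right)} - 9 = 48 \cdot 12 \cdot 4 - 9 = 48 \cdot 48 - 9 = 2304 - 9 = 2295$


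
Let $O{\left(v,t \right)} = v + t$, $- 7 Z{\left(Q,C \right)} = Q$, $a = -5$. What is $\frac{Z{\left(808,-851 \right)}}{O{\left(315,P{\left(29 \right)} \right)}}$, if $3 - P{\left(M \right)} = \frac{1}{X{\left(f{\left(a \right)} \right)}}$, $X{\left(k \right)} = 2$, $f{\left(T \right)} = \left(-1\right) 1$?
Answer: $- \frac{1616}{4445} \approx -0.36355$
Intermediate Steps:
$Z{\left(Q,C \right)} = - \frac{Q}{7}$
$f{\left(T \right)} = -1$
$P{\left(M \right)} = \frac{5}{2}$ ($P{\left(M \right)} = 3 - \frac{1}{2} = \frac{5}{2}$)
$O{\left(v,t \right)} = t + v$
$\frac{Z{\left(808,-851 \right)}}{O{\left(315,P{\left(29 \right)} \right)}} = \frac{\left(- \frac{1}{7}\right) 808}{\frac{5}{2} + 315} = - \frac{808}{7 \cdot \frac{635}{2}} = \left(- \frac{808}{7}\right) \frac{2}{635} = - \frac{1616}{4445}$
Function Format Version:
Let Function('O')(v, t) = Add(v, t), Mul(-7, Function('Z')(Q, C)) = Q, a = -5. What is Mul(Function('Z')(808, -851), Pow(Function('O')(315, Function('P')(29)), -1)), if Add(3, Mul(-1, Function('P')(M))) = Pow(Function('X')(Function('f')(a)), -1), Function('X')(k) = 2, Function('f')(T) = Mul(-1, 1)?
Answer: Rational(-1616, 4445) ≈ -0.36355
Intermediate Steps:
Function('Z')(Q, C) = Mul(Rational(-1, 7), Q)
Function('f')(T) = -1
Function('P')(M) = Rational(5, 2) (Function('P')(M) = Add(3, Mul(-1, Pow(2, -1))) = Add(3, Mul(-1, Rational(1, 2))) = Add(3, Rational(-1, 2)) = Rational(5, 2))
Function('O')(v, t) = Add(t, v)
Mul(Function('Z')(808, -851), Pow(Function('O')(315, Function('P')(29)), -1)) = Mul(Mul(Rational(-1, 7), 808), Pow(Add(Rational(5, 2), 315), -1)) = Mul(Rational(-808, 7), Pow(Rational(635, 2), -1)) = Mul(Rational(-808, 7), Rational(2, 635)) = Rational(-1616, 4445)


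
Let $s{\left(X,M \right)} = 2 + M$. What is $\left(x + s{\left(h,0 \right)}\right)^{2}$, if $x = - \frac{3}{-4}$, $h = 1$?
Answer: $\frac{121}{16} \approx 7.5625$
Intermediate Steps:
$x = \frac{3}{4}$ ($x = \left(-3\right) \left(- \frac{1}{4}\right) = \frac{3}{4} \approx 0.75$)
$\left(x + s{\left(h,0 \right)}\right)^{2} = \left(\frac{3}{4} + \left(2 + 0\right)\right)^{2} = \left(\frac{3}{4} + 2\right)^{2} = \left(\frac{11}{4}\right)^{2} = \frac{121}{16}$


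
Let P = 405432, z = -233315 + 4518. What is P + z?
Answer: 176635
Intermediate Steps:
z = -228797
P + z = 405432 - 228797 = 176635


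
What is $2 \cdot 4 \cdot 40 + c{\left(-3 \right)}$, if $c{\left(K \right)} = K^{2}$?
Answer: $329$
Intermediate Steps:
$2 \cdot 4 \cdot 40 + c{\left(-3 \right)} = 2 \cdot 4 \cdot 40 + \left(-3\right)^{2} = 8 \cdot 40 + 9 = 320 + 9 = 329$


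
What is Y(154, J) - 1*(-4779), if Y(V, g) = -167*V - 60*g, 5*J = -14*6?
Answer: -19931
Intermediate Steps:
J = -84/5 (J = (-14*6)/5 = (1/5)*(-84) = -84/5 ≈ -16.800)
Y(154, J) - 1*(-4779) = (-167*154 - 60*(-84/5)) - 1*(-4779) = (-25718 + 1008) + 4779 = -24710 + 4779 = -19931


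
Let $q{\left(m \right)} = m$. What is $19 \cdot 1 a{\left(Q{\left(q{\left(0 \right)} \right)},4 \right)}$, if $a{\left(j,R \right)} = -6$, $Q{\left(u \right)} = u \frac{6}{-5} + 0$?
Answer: $-114$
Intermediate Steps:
$Q{\left(u \right)} = - \frac{6 u}{5}$ ($Q{\left(u \right)} = u 6 \left(- \frac{1}{5}\right) + 0 = u \left(- \frac{6}{5}\right) + 0 = - \frac{6 u}{5} + 0 = - \frac{6 u}{5}$)
$19 \cdot 1 a{\left(Q{\left(q{\left(0 \right)} \right)},4 \right)} = 19 \cdot 1 \left(-6\right) = 19 \left(-6\right) = -114$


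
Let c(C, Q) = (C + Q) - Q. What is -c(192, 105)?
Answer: -192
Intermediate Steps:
c(C, Q) = C
-c(192, 105) = -1*192 = -192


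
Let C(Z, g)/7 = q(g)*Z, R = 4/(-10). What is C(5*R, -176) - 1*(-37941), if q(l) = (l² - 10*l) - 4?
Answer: -420307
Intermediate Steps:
q(l) = -4 + l² - 10*l
R = -⅖ (R = 4*(-⅒) = -⅖ ≈ -0.40000)
C(Z, g) = 7*Z*(-4 + g² - 10*g) (C(Z, g) = 7*((-4 + g² - 10*g)*Z) = 7*(Z*(-4 + g² - 10*g)) = 7*Z*(-4 + g² - 10*g))
C(5*R, -176) - 1*(-37941) = 7*(5*(-⅖))*(-4 + (-176)² - 10*(-176)) - 1*(-37941) = 7*(-2)*(-4 + 30976 + 1760) + 37941 = 7*(-2)*32732 + 37941 = -458248 + 37941 = -420307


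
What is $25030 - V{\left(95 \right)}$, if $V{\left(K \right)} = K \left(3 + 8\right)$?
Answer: $23985$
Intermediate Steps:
$V{\left(K \right)} = 11 K$ ($V{\left(K \right)} = K 11 = 11 K$)
$25030 - V{\left(95 \right)} = 25030 - 11 \cdot 95 = 25030 - 1045 = 23985$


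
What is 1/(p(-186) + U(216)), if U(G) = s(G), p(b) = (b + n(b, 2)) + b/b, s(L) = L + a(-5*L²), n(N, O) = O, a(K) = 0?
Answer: 1/33 ≈ 0.030303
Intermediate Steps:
s(L) = L (s(L) = L + 0 = L)
p(b) = 3 + b (p(b) = (b + 2) + b/b = (2 + b) + 1 = 3 + b)
U(G) = G
1/(p(-186) + U(216)) = 1/((3 - 186) + 216) = 1/(-183 + 216) = 1/33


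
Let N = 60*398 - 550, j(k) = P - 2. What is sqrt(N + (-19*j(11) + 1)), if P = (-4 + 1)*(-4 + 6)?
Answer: sqrt(23483) ≈ 153.24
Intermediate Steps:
P = -6 (P = -3*2 = -6)
j(k) = -8 (j(k) = -6 - 2 = -8)
N = 23330 (N = 23880 - 550 = 23330)
sqrt(N + (-19*j(11) + 1)) = sqrt(23330 + (-19*(-8) + 1)) = sqrt(23330 + (152 + 1)) = sqrt(23330 + 153) = sqrt(23483)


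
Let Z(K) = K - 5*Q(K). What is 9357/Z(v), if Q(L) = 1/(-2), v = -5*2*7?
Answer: -6238/45 ≈ -138.62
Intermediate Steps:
v = -70 (v = -10*7 = -70)
Q(L) = -½
Z(K) = 5/2 + K (Z(K) = K - 5*(-½) = K + 5/2 = 5/2 + K)
9357/Z(v) = 9357/(5/2 - 70) = 9357/(-135/2) = 9357*(-2/135) = -6238/45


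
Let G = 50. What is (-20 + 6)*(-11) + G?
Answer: 204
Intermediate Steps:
(-20 + 6)*(-11) + G = (-20 + 6)*(-11) + 50 = -14*(-11) + 50 = 154 + 50 = 204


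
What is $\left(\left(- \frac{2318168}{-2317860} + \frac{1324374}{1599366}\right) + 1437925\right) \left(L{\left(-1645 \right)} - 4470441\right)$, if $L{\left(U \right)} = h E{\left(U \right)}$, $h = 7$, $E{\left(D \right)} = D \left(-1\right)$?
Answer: $- \frac{990354934911210696465272}{154462769865} \approx -6.4116 \cdot 10^{12}$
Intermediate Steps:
$E{\left(D \right)} = - D$
$L{\left(U \right)} = - 7 U$ ($L{\left(U \right)} = 7 \left(- U\right) = - 7 U$)
$\left(\left(- \frac{2318168}{-2317860} + \frac{1324374}{1599366}\right) + 1437925\right) \left(L{\left(-1645 \right)} - 4470441\right) = \left(\left(- \frac{2318168}{-2317860} + \frac{1324374}{1599366}\right) + 1437925\right) \left(\left(-7\right) \left(-1645\right) - 4470441\right) = \left(\left(\left(-2318168\right) \left(- \frac{1}{2317860}\right) + 1324374 \cdot \frac{1}{1599366}\right) + 1437925\right) \left(11515 - 4470441\right) = \left(\left(\frac{579542}{579465} + \frac{220729}{266561}\right) + 1437925\right) \left(-4458926\right) = \left(\frac{282388025047}{154462769865} + 1437925\right) \left(-4458926\right) = \frac{222106160746155172}{154462769865} \left(-4458926\right) = - \frac{990354934911210696465272}{154462769865}$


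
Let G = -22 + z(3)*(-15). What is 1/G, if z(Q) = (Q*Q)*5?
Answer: -1/697 ≈ -0.0014347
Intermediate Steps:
z(Q) = 5*Q**2 (z(Q) = Q**2*5 = 5*Q**2)
G = -697 (G = -22 + (5*3**2)*(-15) = -22 + (5*9)*(-15) = -22 + 45*(-15) = -22 - 675 = -697)
1/G = 1/(-697) = -1/697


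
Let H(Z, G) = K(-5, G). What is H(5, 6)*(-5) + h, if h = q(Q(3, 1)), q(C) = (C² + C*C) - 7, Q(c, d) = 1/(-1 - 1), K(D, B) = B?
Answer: -73/2 ≈ -36.500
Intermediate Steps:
H(Z, G) = G
Q(c, d) = -½ (Q(c, d) = 1/(-2) = -½)
q(C) = -7 + 2*C² (q(C) = (C² + C²) - 7 = 2*C² - 7 = -7 + 2*C²)
h = -13/2 (h = -7 + 2*(-½)² = -7 + 2*(¼) = -7 + ½ = -13/2 ≈ -6.5000)
H(5, 6)*(-5) + h = 6*(-5) - 13/2 = -30 - 13/2 = -73/2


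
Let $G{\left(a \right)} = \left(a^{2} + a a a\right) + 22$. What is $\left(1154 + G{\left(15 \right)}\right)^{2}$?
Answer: $22810176$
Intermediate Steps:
$G{\left(a \right)} = 22 + a^{2} + a^{3}$ ($G{\left(a \right)} = \left(a^{2} + a^{2} a\right) + 22 = \left(a^{2} + a^{3}\right) + 22 = 22 + a^{2} + a^{3}$)
$\left(1154 + G{\left(15 \right)}\right)^{2} = \left(1154 + \left(22 + 15^{2} + 15^{3}\right)\right)^{2} = \left(1154 + \left(22 + 225 + 3375\right)\right)^{2} = \left(1154 + 3622\right)^{2} = 4776^{2} = 22810176$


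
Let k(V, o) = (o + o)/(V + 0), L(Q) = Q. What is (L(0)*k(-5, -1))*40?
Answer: 0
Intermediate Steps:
k(V, o) = 2*o/V (k(V, o) = (2*o)/V = 2*o/V)
(L(0)*k(-5, -1))*40 = (0*(2*(-1)/(-5)))*40 = (0*(2*(-1)*(-⅕)))*40 = (0*(⅖))*40 = 0*40 = 0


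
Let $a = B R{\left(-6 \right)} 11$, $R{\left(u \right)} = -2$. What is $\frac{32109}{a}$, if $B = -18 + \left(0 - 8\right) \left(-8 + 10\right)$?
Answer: $\frac{2919}{68} \approx 42.926$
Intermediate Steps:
$B = -34$ ($B = -18 - 16 = -34$)
$a = 748$ ($a = \left(-34\right) \left(-2\right) 11 = 68 \cdot 11 = 748$)
$\frac{32109}{a} = \frac{32109}{748} = 32109 \cdot \frac{1}{748} = \frac{2919}{68}$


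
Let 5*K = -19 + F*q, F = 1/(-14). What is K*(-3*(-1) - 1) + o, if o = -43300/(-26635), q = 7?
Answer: -164453/26635 ≈ -6.1743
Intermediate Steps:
F = -1/14 ≈ -0.071429
K = -39/10 (K = (-19 - 1/14*7)/5 = (-19 - ½)/5 = (⅕)*(-39/2) = -39/10 ≈ -3.9000)
o = 8660/5327 (o = -43300*(-1/26635) = 8660/5327 ≈ 1.6257)
K*(-3*(-1) - 1) + o = -39*(-3*(-1) - 1)/10 + 8660/5327 = -39*(3 - 1)/10 + 8660/5327 = -39/10*2 + 8660/5327 = -39/5 + 8660/5327 = -164453/26635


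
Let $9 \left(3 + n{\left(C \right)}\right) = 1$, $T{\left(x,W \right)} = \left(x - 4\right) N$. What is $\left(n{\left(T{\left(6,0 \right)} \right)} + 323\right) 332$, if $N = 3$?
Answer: $\frac{956492}{9} \approx 1.0628 \cdot 10^{5}$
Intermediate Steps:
$T{\left(x,W \right)} = -12 + 3 x$ ($T{\left(x,W \right)} = \left(x - 4\right) 3 = \left(-4 + x\right) 3 = -12 + 3 x$)
$n{\left(C \right)} = - \frac{26}{9}$ ($n{\left(C \right)} = -3 + \frac{1}{9} \cdot 1 = -3 + \frac{1}{9} = - \frac{26}{9}$)
$\left(n{\left(T{\left(6,0 \right)} \right)} + 323\right) 332 = \left(- \frac{26}{9} + 323\right) 332 = \frac{2881}{9} \cdot 332 = \frac{956492}{9}$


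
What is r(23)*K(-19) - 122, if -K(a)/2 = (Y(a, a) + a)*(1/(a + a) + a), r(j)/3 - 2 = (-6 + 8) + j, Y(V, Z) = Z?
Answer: -117248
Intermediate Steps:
r(j) = 12 + 3*j (r(j) = 6 + 3*((-6 + 8) + j) = 6 + 3*(2 + j) = 6 + (6 + 3*j) = 12 + 3*j)
K(a) = -4*a*(a + 1/(2*a)) (K(a) = -2*(a + a)*(1/(a + a) + a) = -2*2*a*(1/(2*a) + a) = -2*2*a*(a + 1/(2*a)) = -4*a*(a + 1/(2*a)))
r(23)*K(-19) - 122 = (12 + 3*23)*(-2 - 4*(-19)²) - 122 = (12 + 69)*(-2 - 4*361) - 122 = 81*(-2 - 1444) - 122 = 81*(-1446) - 122 = -117126 - 122 = -117248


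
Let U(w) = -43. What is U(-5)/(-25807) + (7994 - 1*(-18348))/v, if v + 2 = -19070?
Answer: -339493949/246095552 ≈ -1.3795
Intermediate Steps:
v = -19072 (v = -2 - 19070 = -19072)
U(-5)/(-25807) + (7994 - 1*(-18348))/v = -43/(-25807) + (7994 - 1*(-18348))/(-19072) = -43*(-1/25807) + (7994 + 18348)*(-1/19072) = 43/25807 + 26342*(-1/19072) = 43/25807 - 13171/9536 = -339493949/246095552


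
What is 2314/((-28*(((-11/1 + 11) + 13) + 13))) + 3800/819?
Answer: 4787/3276 ≈ 1.4612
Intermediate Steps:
2314/((-28*(((-11/1 + 11) + 13) + 13))) + 3800/819 = 2314/((-28*(((-11*1 + 11) + 13) + 13))) + 3800*(1/819) = 2314/((-28*(((-11 + 11) + 13) + 13))) + 3800/819 = 2314/((-28*((0 + 13) + 13))) + 3800/819 = 2314/((-28*(13 + 13))) + 3800/819 = 2314/((-28*26)) + 3800/819 = 2314/(-728) + 3800/819 = 2314*(-1/728) + 3800/819 = -89/28 + 3800/819 = 4787/3276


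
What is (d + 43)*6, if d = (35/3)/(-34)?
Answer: 4351/17 ≈ 255.94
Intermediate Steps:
d = -35/102 (d = (35*(⅓))*(-1/34) = (35/3)*(-1/34) = -35/102 ≈ -0.34314)
(d + 43)*6 = (-35/102 + 43)*6 = (4351/102)*6 = 4351/17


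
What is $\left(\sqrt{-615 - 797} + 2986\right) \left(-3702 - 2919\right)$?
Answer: $-19770306 - 13242 i \sqrt{353} \approx -1.977 \cdot 10^{7} - 2.4879 \cdot 10^{5} i$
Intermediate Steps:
$\left(\sqrt{-615 - 797} + 2986\right) \left(-3702 - 2919\right) = \left(\sqrt{-1412} + 2986\right) \left(-6621\right) = \left(2 i \sqrt{353} + 2986\right) \left(-6621\right) = \left(2986 + 2 i \sqrt{353}\right) \left(-6621\right) = -19770306 - 13242 i \sqrt{353}$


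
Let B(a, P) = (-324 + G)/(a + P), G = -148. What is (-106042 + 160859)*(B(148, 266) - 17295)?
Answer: -196261359917/207 ≈ -9.4812e+8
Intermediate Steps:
B(a, P) = -472/(P + a) (B(a, P) = (-324 - 148)/(a + P) = -472/(P + a))
(-106042 + 160859)*(B(148, 266) - 17295) = (-106042 + 160859)*(-472/(266 + 148) - 17295) = 54817*(-472/414 - 17295) = 54817*(-472*1/414 - 17295) = 54817*(-236/207 - 17295) = 54817*(-3580301/207) = -196261359917/207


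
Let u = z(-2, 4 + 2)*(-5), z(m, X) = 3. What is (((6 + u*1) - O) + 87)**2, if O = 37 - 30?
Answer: 5041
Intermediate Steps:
u = -15 (u = 3*(-5) = -15)
O = 7
(((6 + u*1) - O) + 87)**2 = (((6 - 15*1) - 1*7) + 87)**2 = (((6 - 15) - 7) + 87)**2 = ((-9 - 7) + 87)**2 = (-16 + 87)**2 = 71**2 = 5041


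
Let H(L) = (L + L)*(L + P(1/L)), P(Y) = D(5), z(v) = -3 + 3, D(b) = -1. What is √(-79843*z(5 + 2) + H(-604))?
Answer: 22*√1510 ≈ 854.89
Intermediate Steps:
z(v) = 0
P(Y) = -1
H(L) = 2*L*(-1 + L) (H(L) = (L + L)*(L - 1) = (2*L)*(-1 + L) = 2*L*(-1 + L))
√(-79843*z(5 + 2) + H(-604)) = √(-79843*0 + 2*(-604)*(-1 - 604)) = √(0 + 2*(-604)*(-605)) = √(0 + 730840) = √730840 = 22*√1510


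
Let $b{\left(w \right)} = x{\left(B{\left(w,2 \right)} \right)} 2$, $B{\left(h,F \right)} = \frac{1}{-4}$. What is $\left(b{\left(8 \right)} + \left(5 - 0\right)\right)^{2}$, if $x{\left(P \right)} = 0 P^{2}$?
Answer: $25$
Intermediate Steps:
$B{\left(h,F \right)} = - \frac{1}{4}$
$x{\left(P \right)} = 0$
$b{\left(w \right)} = 0$ ($b{\left(w \right)} = 0 \cdot 2 = 0$)
$\left(b{\left(8 \right)} + \left(5 - 0\right)\right)^{2} = \left(0 + \left(5 - 0\right)\right)^{2} = \left(0 + \left(5 + 0\right)\right)^{2} = \left(0 + 5\right)^{2} = 5^{2} = 25$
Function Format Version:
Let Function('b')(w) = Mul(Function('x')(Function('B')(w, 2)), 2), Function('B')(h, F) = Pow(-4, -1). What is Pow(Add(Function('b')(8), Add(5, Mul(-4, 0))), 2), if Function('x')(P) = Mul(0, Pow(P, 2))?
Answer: 25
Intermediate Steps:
Function('B')(h, F) = Rational(-1, 4)
Function('x')(P) = 0
Function('b')(w) = 0 (Function('b')(w) = Mul(0, 2) = 0)
Pow(Add(Function('b')(8), Add(5, Mul(-4, 0))), 2) = Pow(Add(0, Add(5, Mul(-4, 0))), 2) = Pow(Add(0, Add(5, 0)), 2) = Pow(Add(0, 5), 2) = Pow(5, 2) = 25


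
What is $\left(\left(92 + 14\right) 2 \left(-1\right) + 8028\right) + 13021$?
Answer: $20837$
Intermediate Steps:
$\left(\left(92 + 14\right) 2 \left(-1\right) + 8028\right) + 13021 = \left(106 \left(-2\right) + 8028\right) + 13021 = \left(-212 + 8028\right) + 13021 = 7816 + 13021 = 20837$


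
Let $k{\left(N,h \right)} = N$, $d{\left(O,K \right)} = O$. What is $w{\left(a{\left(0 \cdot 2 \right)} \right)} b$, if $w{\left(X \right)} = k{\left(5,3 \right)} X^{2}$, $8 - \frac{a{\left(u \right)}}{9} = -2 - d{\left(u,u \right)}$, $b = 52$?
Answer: $2106000$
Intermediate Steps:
$a{\left(u \right)} = 90 + 9 u$ ($a{\left(u \right)} = 72 - 9 \left(-2 - u\right) = 72 + \left(18 + 9 u\right) = 90 + 9 u$)
$w{\left(X \right)} = 5 X^{2}$
$w{\left(a{\left(0 \cdot 2 \right)} \right)} b = 5 \left(90 + 9 \cdot 0 \cdot 2\right)^{2} \cdot 52 = 5 \left(90 + 9 \cdot 0\right)^{2} \cdot 52 = 5 \left(90 + 0\right)^{2} \cdot 52 = 5 \cdot 90^{2} \cdot 52 = 5 \cdot 8100 \cdot 52 = 40500 \cdot 52 = 2106000$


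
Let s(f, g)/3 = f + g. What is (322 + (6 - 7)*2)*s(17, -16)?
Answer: 960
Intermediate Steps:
s(f, g) = 3*f + 3*g (s(f, g) = 3*(f + g) = 3*f + 3*g)
(322 + (6 - 7)*2)*s(17, -16) = (322 + (6 - 7)*2)*(3*17 + 3*(-16)) = (322 - 1*2)*(51 - 48) = (322 - 2)*3 = 320*3 = 960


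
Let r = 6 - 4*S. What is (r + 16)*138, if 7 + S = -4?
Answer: 9108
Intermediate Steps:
S = -11 (S = -7 - 4 = -11)
r = 50 (r = 6 - 4*(-11) = 6 + 44 = 50)
(r + 16)*138 = (50 + 16)*138 = 66*138 = 9108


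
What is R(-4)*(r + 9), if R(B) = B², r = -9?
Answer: 0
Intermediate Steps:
R(-4)*(r + 9) = (-4)²*(-9 + 9) = 16*0 = 0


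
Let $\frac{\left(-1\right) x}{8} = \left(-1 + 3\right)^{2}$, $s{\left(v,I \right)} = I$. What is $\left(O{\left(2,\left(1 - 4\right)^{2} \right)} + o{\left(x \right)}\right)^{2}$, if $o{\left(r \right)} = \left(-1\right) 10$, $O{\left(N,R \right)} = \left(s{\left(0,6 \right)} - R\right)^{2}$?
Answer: $1$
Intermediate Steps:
$O{\left(N,R \right)} = \left(6 - R\right)^{2}$
$x = -32$ ($x = - 8 \left(-1 + 3\right)^{2} = - 8 \cdot 2^{2} = \left(-8\right) 4 = -32$)
$o{\left(r \right)} = -10$
$\left(O{\left(2,\left(1 - 4\right)^{2} \right)} + o{\left(x \right)}\right)^{2} = \left(\left(-6 + \left(1 - 4\right)^{2}\right)^{2} - 10\right)^{2} = \left(\left(-6 + \left(-3\right)^{2}\right)^{2} - 10\right)^{2} = \left(\left(-6 + 9\right)^{2} - 10\right)^{2} = \left(3^{2} - 10\right)^{2} = \left(9 - 10\right)^{2} = \left(-1\right)^{2} = 1$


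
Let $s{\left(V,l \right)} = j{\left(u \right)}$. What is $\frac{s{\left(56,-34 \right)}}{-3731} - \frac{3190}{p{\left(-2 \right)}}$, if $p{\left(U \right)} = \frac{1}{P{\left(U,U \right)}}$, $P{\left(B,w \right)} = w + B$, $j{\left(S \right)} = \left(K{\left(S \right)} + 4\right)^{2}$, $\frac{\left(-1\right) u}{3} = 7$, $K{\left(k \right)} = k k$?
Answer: $\frac{47409535}{3731} \approx 12707.0$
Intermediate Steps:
$K{\left(k \right)} = k^{2}$
$u = -21$ ($u = \left(-3\right) 7 = -21$)
$j{\left(S \right)} = \left(4 + S^{2}\right)^{2}$ ($j{\left(S \right)} = \left(S^{2} + 4\right)^{2} = \left(4 + S^{2}\right)^{2}$)
$P{\left(B,w \right)} = B + w$
$s{\left(V,l \right)} = 198025$ ($s{\left(V,l \right)} = \left(4 + \left(-21\right)^{2}\right)^{2} = \left(4 + 441\right)^{2} = 445^{2} = 198025$)
$p{\left(U \right)} = \frac{1}{2 U}$ ($p{\left(U \right)} = \frac{1}{U + U} = \frac{1}{2 U}$)
$\frac{s{\left(56,-34 \right)}}{-3731} - \frac{3190}{p{\left(-2 \right)}} = \frac{198025}{-3731} - \frac{3190}{\frac{1}{2} \frac{1}{-2}} = 198025 \left(- \frac{1}{3731}\right) - \frac{3190}{\frac{1}{2} \left(- \frac{1}{2}\right)} = - \frac{198025}{3731} - \frac{3190}{- \frac{1}{4}} = - \frac{198025}{3731} - -12760 = - \frac{198025}{3731} + 12760 = \frac{47409535}{3731}$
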